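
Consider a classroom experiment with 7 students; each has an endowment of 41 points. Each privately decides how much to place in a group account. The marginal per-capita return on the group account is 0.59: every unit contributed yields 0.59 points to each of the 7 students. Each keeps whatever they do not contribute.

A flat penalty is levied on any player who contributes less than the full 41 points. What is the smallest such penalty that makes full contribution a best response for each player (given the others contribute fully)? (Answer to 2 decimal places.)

Given the others contribute fully, the best deviation is to contribute 0 (any partial contribution still incurs the fine and gives up units whose private return 0.59 is below 1).
Deviating from 41 to 0 saves 41 points but forfeits the deviator's share of the drop in the group account: 0.59 × 41 = 24.19.
So the deviation gain is 41 − 24.19 = 16.81, and the fine must be at least 16.81 points to wipe it out.

16.81 points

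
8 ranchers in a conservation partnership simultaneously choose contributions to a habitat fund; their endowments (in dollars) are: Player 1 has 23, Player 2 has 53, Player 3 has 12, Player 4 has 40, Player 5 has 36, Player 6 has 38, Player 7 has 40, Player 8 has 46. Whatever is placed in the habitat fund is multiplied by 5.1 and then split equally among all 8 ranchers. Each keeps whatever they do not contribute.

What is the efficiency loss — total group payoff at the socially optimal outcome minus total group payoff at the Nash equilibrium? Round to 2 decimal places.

1180.80 dollars

The private return per contributed unit is 5.1/8 = 0.6375 < 1 for every player regardless of endowment, so the Nash equilibrium is zero contribution and the group total is Σ E_j = 23 + 53 + 12 + 40 + 36 + 38 + 40 + 46 = 288.
Each contributed unit returns 5.100 to the group, so the social optimum is full contribution by everyone: group total = 5.100 × 288 = 1468.80.
Efficiency loss = (5.100 − 1) × 288 = 1180.80.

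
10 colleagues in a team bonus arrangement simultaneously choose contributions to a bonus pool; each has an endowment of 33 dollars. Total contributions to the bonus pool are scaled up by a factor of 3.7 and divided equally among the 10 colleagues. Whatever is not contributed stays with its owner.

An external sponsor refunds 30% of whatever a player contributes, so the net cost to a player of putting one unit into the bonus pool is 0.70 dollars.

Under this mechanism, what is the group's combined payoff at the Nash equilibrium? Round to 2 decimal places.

The effective private return is (3.7/10) / 0.70 = 0.5286, which is still under 1, so the mechanism doesn't change anyone's dominant strategy: zero contribution.
At the Nash equilibrium no one contributes; group total payoff = 10 × 33 = 330.

330.00 dollars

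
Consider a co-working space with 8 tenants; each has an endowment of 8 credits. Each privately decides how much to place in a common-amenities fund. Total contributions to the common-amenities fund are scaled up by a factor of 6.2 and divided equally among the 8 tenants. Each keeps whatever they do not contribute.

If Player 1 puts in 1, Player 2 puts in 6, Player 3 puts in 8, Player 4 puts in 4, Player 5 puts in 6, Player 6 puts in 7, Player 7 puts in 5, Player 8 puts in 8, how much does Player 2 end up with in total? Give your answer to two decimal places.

36.88 credits

Total contributed: 1 + 6 + 8 + 4 + 6 + 7 + 5 + 8 = 45.
Each receives 6.2 × 45 / 8 = 34.88 from the common-amenities fund.
Player 2 keeps 8 − 6 = 2, so Player 2's payoff is 2 + 34.88 = 36.88.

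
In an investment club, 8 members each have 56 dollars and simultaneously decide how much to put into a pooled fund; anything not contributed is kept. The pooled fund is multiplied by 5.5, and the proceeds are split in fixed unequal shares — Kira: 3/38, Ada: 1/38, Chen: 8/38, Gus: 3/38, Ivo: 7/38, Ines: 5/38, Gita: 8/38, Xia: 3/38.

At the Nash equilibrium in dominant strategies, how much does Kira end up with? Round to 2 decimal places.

128.95 dollars

Each unit j contributes comes back to j as 5.5 × (j's share), so j prefers to contribute only if that share exceeds 1/5.5 = 0.1818; otherwise keeping the unit dominates.
Chen, Ivo and Gita clear that bar, contributing 56 each; the remaining 5 contribute 0. Total contributed: 168.
Kira keeps 56 and receives 5.5 × 168 × 3/38 = 72.95 from the pooled fund, for a payoff of 128.95.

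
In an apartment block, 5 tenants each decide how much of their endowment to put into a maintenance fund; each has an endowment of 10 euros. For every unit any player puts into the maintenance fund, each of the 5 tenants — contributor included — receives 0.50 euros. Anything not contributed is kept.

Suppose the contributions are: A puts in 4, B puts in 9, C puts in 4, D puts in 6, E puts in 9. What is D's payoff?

20.00 euros

Total contributed: 4 + 9 + 4 + 6 + 9 = 32.
Each receives 0.50 × 32 = 16.00 from the maintenance fund.
D keeps 10 − 6 = 4, so D's payoff is 4 + 16.00 = 20.00.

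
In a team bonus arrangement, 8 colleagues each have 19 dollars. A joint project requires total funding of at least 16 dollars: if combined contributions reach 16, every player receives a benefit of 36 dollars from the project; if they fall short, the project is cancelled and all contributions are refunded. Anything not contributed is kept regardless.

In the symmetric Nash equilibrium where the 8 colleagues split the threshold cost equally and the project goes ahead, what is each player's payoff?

53 dollars

Equal share of the threshold: 16/8 = 2.
At this profile no one gains by cutting their contribution: any cut drops the total below 16, the project is cancelled, contributions are refunded, and the deviator ends with 19, which is less than 19 − 2 + 36 = 53. Contributing more than 2 just wastes the excess. So contributing exactly 2 is a best response.
Each player's payoff: 19 − 2 + 36 = 53.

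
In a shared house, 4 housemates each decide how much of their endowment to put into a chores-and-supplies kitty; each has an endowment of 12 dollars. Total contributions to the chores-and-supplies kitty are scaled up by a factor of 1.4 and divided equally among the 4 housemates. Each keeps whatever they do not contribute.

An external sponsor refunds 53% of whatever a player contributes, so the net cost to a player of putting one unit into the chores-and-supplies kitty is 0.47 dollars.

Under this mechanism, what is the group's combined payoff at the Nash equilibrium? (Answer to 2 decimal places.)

The effective private return is (1.4/4) / 0.47 = 0.7447, which is still under 1, so the mechanism doesn't change anyone's dominant strategy: zero contribution.
At the Nash equilibrium no one contributes; group total payoff = 4 × 12 = 48.

48.00 dollars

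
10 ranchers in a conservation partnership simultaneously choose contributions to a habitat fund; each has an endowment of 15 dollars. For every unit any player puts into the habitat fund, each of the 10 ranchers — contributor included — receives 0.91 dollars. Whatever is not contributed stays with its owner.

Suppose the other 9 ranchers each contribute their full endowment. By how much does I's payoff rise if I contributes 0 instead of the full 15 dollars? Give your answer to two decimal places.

Switching from a contribution of 15 to 0 lets I keep an extra 15 dollars, but lowers the habitat fund by 15, which costs I their own share of that drop: 0.91 × 15 = 13.65.
Net gain = 15 − 13.65 = 1.35. The private return per contributed unit (0.91) is below 1, so free-riding is indeed the best response regardless of what the others do.

1.35 dollars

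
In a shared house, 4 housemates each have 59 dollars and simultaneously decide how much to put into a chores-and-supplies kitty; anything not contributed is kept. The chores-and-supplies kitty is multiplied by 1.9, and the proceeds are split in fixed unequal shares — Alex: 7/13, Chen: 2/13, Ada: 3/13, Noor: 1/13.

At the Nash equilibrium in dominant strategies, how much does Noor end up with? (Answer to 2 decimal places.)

A player with share s gets back 1.9·s per unit contributed, so full contribution is dominant for anyone with s > 1/1.9 = 0.5263 and zero contribution is dominant for anyone below.
Only Alex (7/13) clears that bar, contributing 59; the remaining 3 contribute 0. Total contributed: 59.
Noor keeps 59 and receives 1.9 × 59 × 1/13 = 8.62 from the chores-and-supplies kitty, for a payoff of 67.62.

67.62 dollars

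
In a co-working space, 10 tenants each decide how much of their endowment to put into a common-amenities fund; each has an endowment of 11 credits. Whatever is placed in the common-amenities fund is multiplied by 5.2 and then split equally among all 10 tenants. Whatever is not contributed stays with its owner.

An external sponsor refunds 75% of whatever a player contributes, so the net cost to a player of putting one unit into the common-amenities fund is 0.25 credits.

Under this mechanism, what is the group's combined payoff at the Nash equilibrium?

654.50 credits

The effective private return per unit is now (5.2/10) / 0.25 = 2.0800 > 1, so every player's dominant strategy flips to full contribution.
So the Nash equilibrium is full contribution by all 10; the group earns 10 × (11 × 0.75 + 5.2 × 11) = 654.50.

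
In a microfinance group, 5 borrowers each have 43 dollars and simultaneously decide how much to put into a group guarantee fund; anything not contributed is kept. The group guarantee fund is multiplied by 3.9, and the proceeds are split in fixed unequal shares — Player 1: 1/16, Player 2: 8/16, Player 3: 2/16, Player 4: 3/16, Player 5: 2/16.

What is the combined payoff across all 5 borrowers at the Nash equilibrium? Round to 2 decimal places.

339.70 dollars

A player with share s gets back 3.9·s per unit contributed, so full contribution is dominant for anyone with s > 1/3.9 = 0.2564 and zero contribution is dominant for anyone below.
The only share above 0.2564 is Player 2's 8/16, contributing 43; the remaining 4 contribute 0. Total contributed: 43.
The group guarantee fund pays out 3.9 × 43 = 167.70 in total (split across the unequal shares, but the aggregate is all that matters for the group sum).
The 4 free-riders keep 43 each, adding 172. Group total = 172 + 167.70 = 339.70.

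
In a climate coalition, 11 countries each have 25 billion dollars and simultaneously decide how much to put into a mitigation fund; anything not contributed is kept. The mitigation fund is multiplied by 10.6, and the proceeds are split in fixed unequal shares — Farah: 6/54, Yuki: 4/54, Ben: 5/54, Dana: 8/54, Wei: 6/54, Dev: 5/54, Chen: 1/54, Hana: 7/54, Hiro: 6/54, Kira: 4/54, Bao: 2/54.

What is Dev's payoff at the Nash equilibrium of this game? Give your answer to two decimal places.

Each unit j contributes comes back to j as 10.6 × (j's share), so j prefers to contribute only if that share exceeds 1/10.6 = 0.0943; otherwise keeping the unit dominates.
Farah, Dana, Wei, Hana and Hiro are above the threshold, contributing 25 each; the remaining 6 contribute 0. Total contributed: 125.
Dev keeps 25 and receives 10.6 × 125 × 5/54 = 122.69 from the mitigation fund, for a payoff of 147.69.

147.69 billion dollars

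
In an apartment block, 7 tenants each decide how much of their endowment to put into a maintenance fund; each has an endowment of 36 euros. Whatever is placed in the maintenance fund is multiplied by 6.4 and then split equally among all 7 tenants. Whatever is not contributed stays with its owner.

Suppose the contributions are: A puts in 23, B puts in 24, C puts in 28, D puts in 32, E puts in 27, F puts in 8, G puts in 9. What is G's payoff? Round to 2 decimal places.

Total contributed: 23 + 24 + 28 + 32 + 27 + 8 + 9 = 151.
Each receives 6.4 × 151 / 7 = 138.06 from the maintenance fund.
G keeps 36 − 9 = 27, so G's payoff is 27 + 138.06 = 165.06.

165.06 euros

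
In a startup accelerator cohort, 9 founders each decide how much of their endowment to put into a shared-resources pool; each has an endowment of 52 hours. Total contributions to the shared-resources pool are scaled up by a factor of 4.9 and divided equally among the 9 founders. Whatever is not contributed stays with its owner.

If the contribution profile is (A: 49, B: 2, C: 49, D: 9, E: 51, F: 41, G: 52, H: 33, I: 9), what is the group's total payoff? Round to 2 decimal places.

1618.50 hours

Total contributed: 49 + 2 + 49 + 9 + 51 + 41 + 52 + 33 + 9 = 295; total kept: 9 × 52 − 295 = 173.
The shared-resources pool pays out 4.9 × 295 = 1445.50 in aggregate.
Group total = 173 + 1445.50 = 1618.50.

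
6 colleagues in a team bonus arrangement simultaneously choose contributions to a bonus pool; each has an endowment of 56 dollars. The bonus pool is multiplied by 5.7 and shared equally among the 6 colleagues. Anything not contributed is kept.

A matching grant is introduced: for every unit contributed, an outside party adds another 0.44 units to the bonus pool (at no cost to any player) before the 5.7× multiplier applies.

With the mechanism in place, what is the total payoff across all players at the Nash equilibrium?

2757.89 dollars

Under the mechanism each unit contributed yields 5.7 × 1.44 / 6 = 1.3680 back to its contributor per unit of net cost, which exceeds 1, making full contribution the dominant choice for everyone.
At the Nash equilibrium everyone contributes 56. Group total payoff = 5.7 × 1.44 × 336 = 2757.89.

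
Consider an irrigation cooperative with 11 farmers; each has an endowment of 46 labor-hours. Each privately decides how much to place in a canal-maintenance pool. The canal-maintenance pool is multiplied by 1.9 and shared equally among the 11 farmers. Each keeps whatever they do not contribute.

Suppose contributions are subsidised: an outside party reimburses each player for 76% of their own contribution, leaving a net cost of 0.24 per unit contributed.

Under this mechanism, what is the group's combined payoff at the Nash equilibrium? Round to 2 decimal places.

The effective private return is (1.9/11) / 0.24 = 0.7197, which is still under 1, so the mechanism doesn't change anyone's dominant strategy: zero contribution.
Everyone keeps their endowment and the group total is 11 × 46 = 506.

506.00 labor-hours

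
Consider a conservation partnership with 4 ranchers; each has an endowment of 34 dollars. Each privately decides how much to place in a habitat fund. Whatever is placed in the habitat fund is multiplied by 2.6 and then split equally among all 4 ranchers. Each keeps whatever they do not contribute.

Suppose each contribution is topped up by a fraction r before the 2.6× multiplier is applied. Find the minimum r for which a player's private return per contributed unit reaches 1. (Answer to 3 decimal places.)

0.538

With matching at rate r, one contributed unit becomes (1 + r) in the habitat fund and returns 2.6 × (1 + r) / 4 to the contributor.
Setting this equal to 1: 1 + r = 4/2.6 = 1.5385.
So the minimum matching rate is r = 1.5385 − 1 = 0.538.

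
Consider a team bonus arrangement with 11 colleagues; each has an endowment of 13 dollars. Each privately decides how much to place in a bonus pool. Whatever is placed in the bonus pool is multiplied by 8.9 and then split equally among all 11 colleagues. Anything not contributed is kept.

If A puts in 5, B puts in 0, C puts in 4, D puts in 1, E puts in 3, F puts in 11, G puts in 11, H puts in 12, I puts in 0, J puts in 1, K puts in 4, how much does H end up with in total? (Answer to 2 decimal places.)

43.07 dollars

Total contributed: 5 + 0 + 4 + 1 + 3 + 11 + 11 + 12 + 0 + 1 + 4 = 52.
Each receives 8.9 × 52 / 11 = 42.07 from the bonus pool.
H keeps 13 − 12 = 1, so H's payoff is 1 + 42.07 = 43.07.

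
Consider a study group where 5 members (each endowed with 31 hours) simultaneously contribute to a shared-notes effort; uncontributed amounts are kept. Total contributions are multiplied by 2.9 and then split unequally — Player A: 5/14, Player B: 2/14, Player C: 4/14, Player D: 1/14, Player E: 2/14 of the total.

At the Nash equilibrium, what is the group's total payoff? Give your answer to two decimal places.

Player j's private return per contributed unit is 2.9 × (j's share). Contributing is weakly dominant for j when that share is at least 1/2.9 = 0.3448, and contributing 0 is dominant otherwise.
Player A alone (share 5/14) is above the threshold, contributing 31; the remaining 4 contribute 0. Total contributed: 31.
The shared-notes effort pays out 2.9 × 31 = 89.90 in total (split across the unequal shares, but the aggregate is all that matters for the group sum).
The 4 free-riders keep 31 each, adding 124. Group total = 124 + 89.90 = 213.90.

213.90 hours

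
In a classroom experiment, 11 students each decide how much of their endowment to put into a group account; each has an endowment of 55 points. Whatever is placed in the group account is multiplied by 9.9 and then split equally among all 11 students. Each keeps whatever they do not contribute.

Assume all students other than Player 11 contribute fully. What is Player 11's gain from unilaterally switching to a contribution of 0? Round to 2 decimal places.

5.50 points

Switching from a contribution of 55 to 0 lets Player 11 keep an extra 55 points, but lowers the group account by 55, which costs Player 11 their own share of that drop: 9.9/11 × 55 = 49.50.
Net gain = 55 − 49.50 = 5.50. The private return per contributed unit (0.9000) is below 1, so free-riding is indeed the best response regardless of what the others do.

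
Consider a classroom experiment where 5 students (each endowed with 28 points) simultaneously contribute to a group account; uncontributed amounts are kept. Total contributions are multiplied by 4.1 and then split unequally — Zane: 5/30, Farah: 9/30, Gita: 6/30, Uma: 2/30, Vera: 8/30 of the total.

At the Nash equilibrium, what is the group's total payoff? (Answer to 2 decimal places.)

313.60 points

Player j's private return per contributed unit is 4.1 × (j's share). Contributing is weakly dominant for j when that share is at least 1/4.1 = 0.2439, and contributing 0 is dominant otherwise.
Farah and Vera are above the threshold, contributing 28 each; the remaining 3 contribute 0. Total contributed: 56.
The group account pays out 4.1 × 56 = 229.60 in total (split across the unequal shares, but the aggregate is all that matters for the group sum).
The 3 free-riders keep 28 each, adding 84. Group total = 84 + 229.60 = 313.60.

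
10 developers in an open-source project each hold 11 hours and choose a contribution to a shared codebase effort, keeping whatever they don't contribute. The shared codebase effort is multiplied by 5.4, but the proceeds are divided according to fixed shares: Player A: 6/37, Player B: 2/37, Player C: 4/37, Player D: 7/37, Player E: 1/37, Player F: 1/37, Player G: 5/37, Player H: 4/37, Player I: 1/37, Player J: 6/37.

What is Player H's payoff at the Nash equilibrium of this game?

17.42 hours

Player j's private return per contributed unit is 5.4 × (j's share). Contributing is weakly dominant for j when that share is at least 1/5.4 = 0.1852, and contributing 0 is dominant otherwise.
The only share above 0.1852 is Player D's 7/37, contributing 11; the remaining 9 contribute 0. Total contributed: 11.
Player H keeps 11 and receives 5.4 × 11 × 4/37 = 6.42 from the shared codebase effort, for a payoff of 17.42.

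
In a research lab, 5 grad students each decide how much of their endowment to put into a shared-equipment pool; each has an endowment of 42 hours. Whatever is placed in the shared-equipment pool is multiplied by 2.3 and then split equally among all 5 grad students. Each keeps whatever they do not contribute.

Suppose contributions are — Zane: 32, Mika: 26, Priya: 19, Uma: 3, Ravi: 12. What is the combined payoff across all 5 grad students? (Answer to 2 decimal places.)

329.60 hours

Total contributed: 32 + 26 + 19 + 3 + 12 = 92; total kept: 5 × 42 − 92 = 118.
The shared-equipment pool pays out 2.3 × 92 = 211.60 in aggregate.
Group total = 118 + 211.60 = 329.60.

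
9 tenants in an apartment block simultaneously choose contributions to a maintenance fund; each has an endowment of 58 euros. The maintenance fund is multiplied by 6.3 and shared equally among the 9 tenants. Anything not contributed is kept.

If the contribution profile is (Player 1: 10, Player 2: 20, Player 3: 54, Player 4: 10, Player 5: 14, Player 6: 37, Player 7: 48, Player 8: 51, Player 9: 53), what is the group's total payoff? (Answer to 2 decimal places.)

2096.10 euros

Total contributed: 10 + 20 + 54 + 10 + 14 + 37 + 48 + 51 + 53 = 297; total kept: 9 × 58 − 297 = 225.
The maintenance fund pays out 6.3 × 297 = 1871.10 in aggregate.
Group total = 225 + 1871.10 = 2096.10.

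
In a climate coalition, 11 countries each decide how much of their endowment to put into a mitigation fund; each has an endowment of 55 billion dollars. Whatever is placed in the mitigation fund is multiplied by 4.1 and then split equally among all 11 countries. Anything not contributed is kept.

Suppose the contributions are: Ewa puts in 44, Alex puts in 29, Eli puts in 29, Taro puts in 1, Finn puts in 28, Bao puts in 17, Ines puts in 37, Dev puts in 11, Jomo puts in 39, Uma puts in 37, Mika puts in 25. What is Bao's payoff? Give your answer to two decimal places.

Total contributed: 44 + 29 + 29 + 1 + 28 + 17 + 37 + 11 + 39 + 37 + 25 = 297.
Each receives 4.1 × 297 / 11 = 110.70 from the mitigation fund.
Bao keeps 55 − 17 = 38, so Bao's payoff is 38 + 110.70 = 148.70.

148.70 billion dollars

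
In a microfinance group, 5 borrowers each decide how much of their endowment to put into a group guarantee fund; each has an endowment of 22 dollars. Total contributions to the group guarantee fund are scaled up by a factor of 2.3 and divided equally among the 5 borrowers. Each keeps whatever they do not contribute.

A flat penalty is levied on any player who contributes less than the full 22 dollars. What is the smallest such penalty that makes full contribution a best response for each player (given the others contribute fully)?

11.88 dollars

Given the others contribute fully, the best deviation is to contribute 0 (any partial contribution still incurs the fine and gives up units whose private return 0.4600 is below 1).
Deviating from 22 to 0 saves 22 dollars but forfeits the deviator's share of the drop in the group guarantee fund: 2.3/5 × 22 = 10.12.
So the deviation gain is 22 − 10.12 = 11.88, and the fine must be at least 11.88 dollars to wipe it out.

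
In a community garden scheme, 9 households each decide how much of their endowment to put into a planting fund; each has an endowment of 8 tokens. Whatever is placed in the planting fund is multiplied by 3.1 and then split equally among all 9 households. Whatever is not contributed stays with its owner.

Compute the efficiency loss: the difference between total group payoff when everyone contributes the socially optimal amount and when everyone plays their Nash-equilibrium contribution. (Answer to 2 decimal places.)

Each contributed unit returns 3.1/9 = 0.3444 to its contributor — below 1 — so contributing 0 is dominant for every player. At the Nash equilibrium everyone keeps their 8, and the group total is 9 × 8 = 72.
Each contributed unit returns 3.100 to the group as a whole (0.3444 to each of 9 players), which exceeds 1, so the social optimum is full contribution: group total = 3.100 × 72 = 223.20.
Efficiency loss = 223.20 − 72 = 151.20.

151.20 tokens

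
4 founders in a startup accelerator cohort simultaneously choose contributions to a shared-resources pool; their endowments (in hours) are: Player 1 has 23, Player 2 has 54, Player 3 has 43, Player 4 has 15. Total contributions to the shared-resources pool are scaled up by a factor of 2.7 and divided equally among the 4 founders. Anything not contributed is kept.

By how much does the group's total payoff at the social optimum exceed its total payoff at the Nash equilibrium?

The private return per contributed unit is 2.7/4 = 0.6750 < 1 for every player regardless of endowment, so the Nash equilibrium is zero contribution and the group total is Σ E_j = 23 + 54 + 43 + 15 = 135.
Each contributed unit returns 2.700 to the group, so the social optimum is full contribution by everyone: group total = 2.700 × 135 = 364.50.
Efficiency loss = (2.700 − 1) × 135 = 229.50.

229.50 hours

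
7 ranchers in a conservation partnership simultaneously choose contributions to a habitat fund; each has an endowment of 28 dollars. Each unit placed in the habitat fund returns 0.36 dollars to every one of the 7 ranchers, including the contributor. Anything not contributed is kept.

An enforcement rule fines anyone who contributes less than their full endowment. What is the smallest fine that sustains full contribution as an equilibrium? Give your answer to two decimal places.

17.92 dollars

Given the others contribute fully, the best deviation is to contribute 0 (any partial contribution still incurs the fine and gives up units whose private return 0.36 is below 1).
Deviating from 28 to 0 saves 28 dollars but forfeits the deviator's share of the drop in the habitat fund: 0.36 × 28 = 10.08.
So the deviation gain is 28 − 10.08 = 17.92, and the fine must be at least 17.92 dollars to wipe it out.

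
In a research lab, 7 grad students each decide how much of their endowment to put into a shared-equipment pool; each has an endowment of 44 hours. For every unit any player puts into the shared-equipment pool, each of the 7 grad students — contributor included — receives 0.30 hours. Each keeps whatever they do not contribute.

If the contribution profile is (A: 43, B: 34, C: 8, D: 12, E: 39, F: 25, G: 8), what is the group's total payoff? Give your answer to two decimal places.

493.90 hours

Total contributed: 43 + 34 + 8 + 12 + 39 + 25 + 8 = 169; total kept: 7 × 44 − 169 = 139.
The shared-equipment pool pays out 0.30 × 7 × 169 = 354.90 in aggregate.
Group total = 139 + 354.90 = 493.90.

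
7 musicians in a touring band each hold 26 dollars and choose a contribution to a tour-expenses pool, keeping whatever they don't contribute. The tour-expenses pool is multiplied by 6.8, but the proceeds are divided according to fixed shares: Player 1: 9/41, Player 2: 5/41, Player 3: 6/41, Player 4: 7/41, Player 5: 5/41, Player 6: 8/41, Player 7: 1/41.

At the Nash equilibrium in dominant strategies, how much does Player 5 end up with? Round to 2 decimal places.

A player with share s gets back 6.8·s per unit contributed, so full contribution is dominant for anyone with s > 1/6.8 = 0.1471 and zero contribution is dominant for anyone below.
The shares above 0.1471 belong to Player 1, Player 4 and Player 6, contributing 26 each; the remaining 4 contribute 0. Total contributed: 78.
Player 5 keeps 26 and receives 6.8 × 78 × 5/41 = 64.68 from the tour-expenses pool, for a payoff of 90.68.

90.68 dollars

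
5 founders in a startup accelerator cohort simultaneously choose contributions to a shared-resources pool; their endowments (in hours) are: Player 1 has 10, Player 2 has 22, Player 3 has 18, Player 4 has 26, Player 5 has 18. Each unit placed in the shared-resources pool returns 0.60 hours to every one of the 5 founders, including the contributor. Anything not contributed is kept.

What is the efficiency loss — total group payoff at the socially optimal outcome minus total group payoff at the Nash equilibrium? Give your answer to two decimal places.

The private return per contributed unit is 0.60 < 1 for everyone, so the Nash equilibrium is zero contribution and the group total is Σ E_j = 10 + 22 + 18 + 26 + 18 = 94.
Each contributed unit returns 3.000 to the group, so the social optimum is full contribution by everyone: group total = 3.000 × 94 = 282.00.
Efficiency loss = (3.000 − 1) × 94 = 188.00.

188.00 hours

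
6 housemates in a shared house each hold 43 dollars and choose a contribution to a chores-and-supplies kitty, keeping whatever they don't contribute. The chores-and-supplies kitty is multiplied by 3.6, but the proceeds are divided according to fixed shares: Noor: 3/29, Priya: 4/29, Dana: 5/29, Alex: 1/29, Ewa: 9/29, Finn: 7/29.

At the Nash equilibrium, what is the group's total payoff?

369.80 dollars

Player j's private return per contributed unit is 3.6 × (j's share). Contributing is weakly dominant for j when that share is at least 1/3.6 = 0.2778, and contributing 0 is dominant otherwise.
Ewa alone (share 9/29) is above the threshold, contributing 43; the remaining 5 contribute 0. Total contributed: 43.
The chores-and-supplies kitty pays out 3.6 × 43 = 154.80 in total (split across the unequal shares, but the aggregate is all that matters for the group sum).
The 5 free-riders keep 43 each, adding 215. Group total = 215 + 154.80 = 369.80.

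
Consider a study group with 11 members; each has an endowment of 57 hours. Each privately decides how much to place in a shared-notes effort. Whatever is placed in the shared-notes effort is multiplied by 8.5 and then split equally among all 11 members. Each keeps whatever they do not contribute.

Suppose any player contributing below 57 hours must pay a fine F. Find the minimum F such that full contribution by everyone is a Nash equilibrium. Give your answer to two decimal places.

Given the others contribute fully, the best deviation is to contribute 0 (any partial contribution still incurs the fine and gives up units whose private return 0.7727 is below 1).
Deviating from 57 to 0 saves 57 hours but forfeits the deviator's share of the drop in the shared-notes effort: 8.5/11 × 57 = 44.05.
So the deviation gain is 57 − 44.05 = 12.95, and the fine must be at least 12.95 hours to wipe it out.

12.95 hours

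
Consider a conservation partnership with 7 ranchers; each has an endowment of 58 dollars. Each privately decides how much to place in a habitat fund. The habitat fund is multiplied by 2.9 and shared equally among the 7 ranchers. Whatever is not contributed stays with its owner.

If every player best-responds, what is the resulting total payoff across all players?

406.00 dollars

Each contributed unit returns 2.9/7 = 0.4143 to its contributor — below 1 — so contributing 0 is dominant for every player. At the Nash equilibrium everyone keeps their 58, and the group total is 7 × 58 = 406.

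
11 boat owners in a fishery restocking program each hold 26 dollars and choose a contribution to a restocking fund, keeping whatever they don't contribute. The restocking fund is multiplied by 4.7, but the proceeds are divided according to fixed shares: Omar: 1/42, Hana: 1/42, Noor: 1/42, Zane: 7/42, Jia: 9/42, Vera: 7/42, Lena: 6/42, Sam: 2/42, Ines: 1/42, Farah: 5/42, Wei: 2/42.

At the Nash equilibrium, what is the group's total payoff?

Each unit j contributes comes back to j as 4.7 × (j's share), so j prefers to contribute only if that share exceeds 1/4.7 = 0.2128; otherwise keeping the unit dominates.
Jia alone (share 9/42) is above the threshold, contributing 26; the remaining 10 contribute 0. Total contributed: 26.
The restocking fund pays out 4.7 × 26 = 122.20 in total (split across the unequal shares, but the aggregate is all that matters for the group sum).
The 10 free-riders keep 26 each, adding 260. Group total = 260 + 122.20 = 382.20.

382.20 dollars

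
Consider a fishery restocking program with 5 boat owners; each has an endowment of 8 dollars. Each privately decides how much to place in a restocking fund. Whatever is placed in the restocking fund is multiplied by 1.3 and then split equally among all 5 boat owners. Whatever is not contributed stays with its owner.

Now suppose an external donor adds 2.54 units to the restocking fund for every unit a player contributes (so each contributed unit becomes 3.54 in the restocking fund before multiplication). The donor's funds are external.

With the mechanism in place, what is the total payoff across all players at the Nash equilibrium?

40.00 dollars

With the mechanism, a contributed unit returns 1.3 × 3.54 / 5 = 0.9204 per unit of net cost — still below 1 — so contributing 0 remains dominant for every player.
Everyone keeps their endowment and the group total is 5 × 8 = 40.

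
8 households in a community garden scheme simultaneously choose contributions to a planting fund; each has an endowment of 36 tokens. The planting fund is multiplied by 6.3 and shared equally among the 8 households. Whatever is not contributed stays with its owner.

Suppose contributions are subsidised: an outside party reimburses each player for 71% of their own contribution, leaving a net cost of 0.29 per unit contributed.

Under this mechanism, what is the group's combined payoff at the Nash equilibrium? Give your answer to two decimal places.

The effective private return per unit is now (6.3/8) / 0.29 = 2.7155 > 1, so every player's dominant strategy flips to full contribution.
At the Nash equilibrium everyone contributes 36. Group total payoff = 8 × (36 × 0.71 + 6.3 × 36) = 2018.88.

2018.88 tokens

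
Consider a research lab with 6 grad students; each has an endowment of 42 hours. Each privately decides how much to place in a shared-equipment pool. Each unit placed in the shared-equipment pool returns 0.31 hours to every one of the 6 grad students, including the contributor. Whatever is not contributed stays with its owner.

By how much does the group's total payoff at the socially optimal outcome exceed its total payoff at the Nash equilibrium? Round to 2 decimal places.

The private return per contributed unit is 0.31 < 1, so contributing 0 is dominant for every player. At the Nash equilibrium everyone keeps their 42, and the group total is 6 × 42 = 252.
Each contributed unit returns 1.860 to the group as a whole (0.31 to each of 6 players), which exceeds 1, so the social optimum is full contribution: group total = 1.860 × 252 = 468.72.
Efficiency loss = 468.72 − 252 = 216.72.

216.72 hours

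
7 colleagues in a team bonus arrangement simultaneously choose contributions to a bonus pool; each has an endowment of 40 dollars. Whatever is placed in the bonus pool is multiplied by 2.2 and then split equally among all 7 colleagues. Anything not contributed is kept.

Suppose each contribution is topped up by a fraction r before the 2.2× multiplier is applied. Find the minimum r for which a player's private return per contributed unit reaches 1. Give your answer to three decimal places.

With matching at rate r, one contributed unit becomes (1 + r) in the bonus pool and returns 2.2 × (1 + r) / 7 to the contributor.
Setting this equal to 1: 1 + r = 7/2.2 = 3.1818.
So the minimum matching rate is r = 3.1818 − 1 = 2.182.

2.182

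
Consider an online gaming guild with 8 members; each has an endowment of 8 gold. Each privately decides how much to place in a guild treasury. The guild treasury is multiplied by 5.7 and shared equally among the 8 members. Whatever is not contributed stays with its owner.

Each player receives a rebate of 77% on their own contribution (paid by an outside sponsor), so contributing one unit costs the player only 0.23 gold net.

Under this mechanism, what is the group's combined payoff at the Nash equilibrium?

414.08 gold

Under the mechanism each unit contributed yields (5.7/8) / 0.23 = 3.0978 back to its contributor per unit of net cost, which exceeds 1, making full contribution the dominant choice for everyone.
At the Nash equilibrium everyone contributes 8. Group total payoff = 8 × (8 × 0.77 + 5.7 × 8) = 414.08.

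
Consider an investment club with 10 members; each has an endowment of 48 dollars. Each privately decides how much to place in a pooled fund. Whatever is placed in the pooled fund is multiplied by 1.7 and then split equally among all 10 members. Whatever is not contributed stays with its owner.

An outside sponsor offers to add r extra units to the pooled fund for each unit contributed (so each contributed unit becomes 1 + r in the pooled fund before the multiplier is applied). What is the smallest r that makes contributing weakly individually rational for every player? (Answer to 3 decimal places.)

4.882

With matching at rate r, one contributed unit becomes (1 + r) in the pooled fund and returns 1.7 × (1 + r) / 10 to the contributor.
Setting this equal to 1: 1 + r = 10/1.7 = 5.8824.
So the minimum matching rate is r = 5.8824 − 1 = 4.882.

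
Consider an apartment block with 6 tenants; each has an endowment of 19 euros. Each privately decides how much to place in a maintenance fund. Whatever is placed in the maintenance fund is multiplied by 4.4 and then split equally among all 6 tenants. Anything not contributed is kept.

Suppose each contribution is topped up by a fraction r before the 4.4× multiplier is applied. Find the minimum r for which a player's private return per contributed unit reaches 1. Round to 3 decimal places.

0.364

With matching at rate r, one contributed unit becomes (1 + r) in the maintenance fund and returns 4.4 × (1 + r) / 6 to the contributor.
Setting this equal to 1: 1 + r = 6/4.4 = 1.3636.
So the minimum matching rate is r = 1.3636 − 1 = 0.364.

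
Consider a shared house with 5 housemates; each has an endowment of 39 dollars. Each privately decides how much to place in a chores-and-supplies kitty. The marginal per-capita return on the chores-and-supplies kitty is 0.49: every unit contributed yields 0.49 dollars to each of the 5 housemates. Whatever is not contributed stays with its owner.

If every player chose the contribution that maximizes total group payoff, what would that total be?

477.75 dollars

Each contributed unit returns 2.450 to the group as a whole (0.49 to each of 5 players), which exceeds 1, so the social optimum is full contribution: group total = 2.450 × 195 = 477.75.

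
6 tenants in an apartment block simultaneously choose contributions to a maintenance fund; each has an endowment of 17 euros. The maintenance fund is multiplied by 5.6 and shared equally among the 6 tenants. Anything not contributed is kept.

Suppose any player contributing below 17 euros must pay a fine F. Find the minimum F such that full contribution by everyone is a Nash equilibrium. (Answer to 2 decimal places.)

Given the others contribute fully, the best deviation is to contribute 0 (any partial contribution still incurs the fine and gives up units whose private return 0.9333 is below 1).
Deviating from 17 to 0 saves 17 euros but forfeits the deviator's share of the drop in the maintenance fund: 5.6/6 × 17 = 15.87.
So the deviation gain is 17 − 15.87 = 1.13, and the fine must be at least 1.13 euros to wipe it out.

1.13 euros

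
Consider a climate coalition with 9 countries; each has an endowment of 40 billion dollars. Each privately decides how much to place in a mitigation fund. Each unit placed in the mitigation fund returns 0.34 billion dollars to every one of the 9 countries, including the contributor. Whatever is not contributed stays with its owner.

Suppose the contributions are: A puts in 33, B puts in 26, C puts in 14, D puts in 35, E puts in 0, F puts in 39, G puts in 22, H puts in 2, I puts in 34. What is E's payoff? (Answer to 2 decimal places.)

109.70 billion dollars

Total contributed: 33 + 26 + 14 + 35 + 0 + 39 + 22 + 2 + 34 = 205.
Each receives 0.34 × 205 = 69.70 from the mitigation fund.
E keeps 40 − 0 = 40, so E's payoff is 40 + 69.70 = 109.70.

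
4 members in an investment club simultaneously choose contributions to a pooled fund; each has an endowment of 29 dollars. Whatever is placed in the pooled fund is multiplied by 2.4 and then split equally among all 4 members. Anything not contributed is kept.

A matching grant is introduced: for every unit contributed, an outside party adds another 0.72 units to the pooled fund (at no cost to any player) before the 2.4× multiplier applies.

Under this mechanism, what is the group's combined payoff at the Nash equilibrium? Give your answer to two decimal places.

Under the mechanism each unit contributed yields 2.4 × 1.72 / 4 = 1.0320 back to its contributor per unit of net cost, which exceeds 1, making full contribution the dominant choice for everyone.
So the Nash equilibrium is full contribution by all 4; the group earns 2.4 × 1.72 × 116 = 478.85.

478.85 dollars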